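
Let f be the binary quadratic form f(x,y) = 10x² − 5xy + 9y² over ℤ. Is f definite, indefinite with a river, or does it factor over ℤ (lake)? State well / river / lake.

D = b²−4ac = (-5)² − 4·10·9 = -335
D < 0 ⇒ definite ⇒ every region one sign ⇒ single well

well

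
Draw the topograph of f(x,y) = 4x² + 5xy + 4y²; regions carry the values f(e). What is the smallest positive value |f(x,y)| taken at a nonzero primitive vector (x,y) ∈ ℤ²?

translate: b→-3 (≡5 mod 8), so (4,5,4)→(4,-3,3)
flip: (4,-3,3)→(3,3,4)
reduced (well bottom): (3,3,4) with a≤c, −a<b≤a
well minimum = a = 3

3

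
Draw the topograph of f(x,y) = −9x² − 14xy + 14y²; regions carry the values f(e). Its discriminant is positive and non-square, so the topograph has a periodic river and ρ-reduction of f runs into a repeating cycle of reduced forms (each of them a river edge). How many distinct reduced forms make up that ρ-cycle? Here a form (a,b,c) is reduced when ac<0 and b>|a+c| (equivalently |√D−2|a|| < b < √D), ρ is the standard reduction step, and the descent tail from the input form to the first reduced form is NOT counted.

D = 700, ⌊√D⌋ = 26
descent: ρ → (14,14,-9)  [lands on river]
river: ρ → (-9,22,6)
river: ρ → (6,26,-1)
river: ρ → (-1,26,6)
river: ρ → (6,22,-9)
river: ρ → (-9,14,14)
ρ-cycle length = 6 (tail of 1 descent step not counted)

6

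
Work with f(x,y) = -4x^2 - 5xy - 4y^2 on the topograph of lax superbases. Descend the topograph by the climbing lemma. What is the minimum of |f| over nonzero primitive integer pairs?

translate: b→-3 (≡5 mod 8), so (4,5,4)→(4,-3,3)
flip: (4,-3,3)→(3,3,4)
reduced (well bottom): (3,3,4) with a≤c, −a<b≤a
well minimum |f| = |-3| = 3 (negative-definite)

3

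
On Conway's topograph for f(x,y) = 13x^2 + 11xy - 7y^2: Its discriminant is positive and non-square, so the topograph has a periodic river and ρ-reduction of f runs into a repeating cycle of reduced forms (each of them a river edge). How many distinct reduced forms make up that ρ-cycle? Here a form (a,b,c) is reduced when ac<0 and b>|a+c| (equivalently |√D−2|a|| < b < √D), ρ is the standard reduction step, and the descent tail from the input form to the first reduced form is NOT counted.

D = 485, ⌊√D⌋ = 22
river: ρ → (-7,17,7)
river: ρ → (7,11,-13)
river: ρ → (-13,15,5)
river: ρ → (5,15,-13)
river: ρ → (-13,11,7)
river: ρ → (7,17,-7)
river: ρ → (-7,11,13)
river: ρ → (13,15,-5)
river: ρ → (-5,15,13)
river: ρ → (13,11,-7)
ρ-cycle length = 10 (tail of 0 descent steps not counted)

10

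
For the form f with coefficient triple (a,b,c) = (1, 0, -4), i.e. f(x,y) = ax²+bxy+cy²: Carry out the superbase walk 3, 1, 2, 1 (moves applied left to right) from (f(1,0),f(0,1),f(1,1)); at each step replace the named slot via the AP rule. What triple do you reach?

start (1,-4,-3) = (f(1,0),f(0,1),f(1,1))
replace slot 3: 2·(1+(-4)) − (-3) = -3 → (1,-4,-3)
replace slot 1: 2·((-4)+(-3)) − 1 = -15 → (-15,-4,-3)
replace slot 2: 2·((-15)+(-3)) − (-4) = -32 → (-15,-32,-3)
replace slot 1: 2·((-32)+(-3)) − (-15) = -55 → (-55,-32,-3)

-55,-32,-3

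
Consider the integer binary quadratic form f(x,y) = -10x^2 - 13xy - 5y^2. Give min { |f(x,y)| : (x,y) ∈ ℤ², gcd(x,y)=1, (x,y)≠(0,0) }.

translate: b→-7 (≡13 mod 20), so (10,13,5)→(10,-7,2)
flip: (10,-7,2)→(2,7,10)
translate: b→-1 (≡7 mod 4), so (2,7,10)→(2,-1,4)
reduced (well bottom): (2,-1,4) with a≤c, −a<b≤a
well minimum |f| = |-2| = 2 (negative-definite)

2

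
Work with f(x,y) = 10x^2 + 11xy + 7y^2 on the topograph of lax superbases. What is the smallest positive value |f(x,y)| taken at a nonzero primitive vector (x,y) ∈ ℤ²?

translate: b→-9 (≡11 mod 20), so (10,11,7)→(10,-9,6)
flip: (10,-9,6)→(6,9,10)
translate: b→-3 (≡9 mod 12), so (6,9,10)→(6,-3,7)
reduced (well bottom): (6,-3,7) with a≤c, −a<b≤a
well minimum = a = 6

6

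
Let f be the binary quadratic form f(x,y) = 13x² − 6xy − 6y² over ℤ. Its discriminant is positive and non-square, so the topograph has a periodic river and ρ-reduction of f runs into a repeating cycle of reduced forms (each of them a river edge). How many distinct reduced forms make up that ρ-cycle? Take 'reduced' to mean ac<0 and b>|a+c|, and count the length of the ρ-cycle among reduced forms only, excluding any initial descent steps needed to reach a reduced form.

D = 348, ⌊√D⌋ = 18
descent: ρ → (-6,18,1)  [lands on river]
river: ρ → (1,18,-6)
ρ-cycle length = 2 (tail of 1 descent step not counted)

2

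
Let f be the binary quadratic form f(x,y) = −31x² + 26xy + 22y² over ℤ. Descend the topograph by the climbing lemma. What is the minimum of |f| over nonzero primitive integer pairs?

river: ρ → (22,18,-35)
river: ρ → (-35,52,5)
river: ρ → (5,58,-2)
river: ρ → (-2,58,5)
river: ρ → (5,52,-35)
river: ρ → (-35,18,22)
river: ρ → (22,26,-31)
river: ρ → (-31,36,17)
river: ρ → (17,32,-35)
river: ρ → (-35,38,14)
river: ρ → (14,46,-23)
river: ρ → (-23,46,14)
river: ρ → (14,38,-35)
river: ρ → (-35,32,17)
river: ρ → (17,36,-31)
river: ρ → (-31,26,22)
closes: descent 0, river 16
min |a| on river = 2

2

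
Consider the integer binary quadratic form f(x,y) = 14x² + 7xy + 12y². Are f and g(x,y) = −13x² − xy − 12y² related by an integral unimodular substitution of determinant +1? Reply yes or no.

D₁ = -623, D₂ = -623
f: flip: (14,7,12)→(12,-7,14)
f: reduced (well bottom): (12,-7,14) with a≤c, −a<b≤a
g is negative-definite; reduce −g:
−g: flip: (13,1,12)→(12,-1,13)
−g: reduced (well bottom): (12,-1,13) with a≤c, −a<b≤a
flip sign back: reduced form of g is (-12,1,-13)
reduced forms (12, -7, 14) vs (-12, 1, -13) ⇒ inequivalent

no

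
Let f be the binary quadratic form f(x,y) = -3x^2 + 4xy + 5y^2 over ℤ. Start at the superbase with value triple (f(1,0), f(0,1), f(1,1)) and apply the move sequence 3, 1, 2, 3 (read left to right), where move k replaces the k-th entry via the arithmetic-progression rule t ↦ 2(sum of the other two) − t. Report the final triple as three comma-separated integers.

start (-3,5,6) = (f(1,0),f(0,1),f(1,1))
replace slot 3: 2·((-3)+5) − 6 = -2 → (-3,5,-2)
replace slot 1: 2·(5+(-2)) − (-3) = 9 → (9,5,-2)
replace slot 2: 2·(9+(-2)) − 5 = 9 → (9,9,-2)
replace slot 3: 2·(9+9) − (-2) = 38 → (9,9,38)

9,9,38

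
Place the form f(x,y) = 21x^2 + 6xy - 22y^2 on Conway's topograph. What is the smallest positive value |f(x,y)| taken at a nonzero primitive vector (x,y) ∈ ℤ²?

river: ρ → (-22,38,5)
river: ρ → (5,42,-6)
river: ρ → (-6,42,5)
river: ρ → (5,38,-22)
river: ρ → (-22,6,21)
river: ρ → (21,36,-7)
river: ρ → (-7,34,26)
river: ρ → (26,18,-15)
river: ρ → (-15,42,2)
river: ρ → (2,42,-15)
river: ρ → (-15,18,26)
river: ρ → (26,34,-7)
river: ρ → (-7,36,21)
river: ρ → (21,6,-22)
closes: descent 0, river 14
min |a| on river = 2

2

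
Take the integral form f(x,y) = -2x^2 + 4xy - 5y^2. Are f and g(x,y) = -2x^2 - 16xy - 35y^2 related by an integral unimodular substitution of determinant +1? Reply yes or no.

D₁ = -24, D₂ = -24
f is negative-definite; reduce −f:
−f: translate: b→0 (≡-4 mod 4), so (2,-4,5)→(2,0,3)
−f: reduced (well bottom): (2,0,3) with a≤c, −a<b≤a
flip sign back: reduced form of f is (-2,0,-3)
g is negative-definite; reduce −g:
−g: translate: b→0 (≡16 mod 4), so (2,16,35)→(2,0,3)
−g: reduced (well bottom): (2,0,3) with a≤c, −a<b≤a
flip sign back: reduced form of g is (-2,0,-3)
reduced forms (-2, 0, -3) vs (-2, 0, -3) ⇒ equivalent

yes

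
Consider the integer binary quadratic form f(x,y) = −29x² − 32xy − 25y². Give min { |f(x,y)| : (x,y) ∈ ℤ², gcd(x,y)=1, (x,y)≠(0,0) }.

translate: b→-26 (≡32 mod 58), so (29,32,25)→(29,-26,22)
flip: (29,-26,22)→(22,26,29)
translate: b→-18 (≡26 mod 44), so (22,26,29)→(22,-18,25)
reduced (well bottom): (22,-18,25) with a≤c, −a<b≤a
well minimum |f| = |-22| = 22 (negative-definite)

22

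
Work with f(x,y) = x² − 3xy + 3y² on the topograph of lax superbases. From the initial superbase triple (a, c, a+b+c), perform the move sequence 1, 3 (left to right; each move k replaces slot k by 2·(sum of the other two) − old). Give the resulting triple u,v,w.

start (1,3,1) = (f(1,0),f(0,1),f(1,1))
replace slot 1: 2·(3+1) − 1 = 7 → (7,3,1)
replace slot 3: 2·(7+3) − 1 = 19 → (7,3,19)

7,3,19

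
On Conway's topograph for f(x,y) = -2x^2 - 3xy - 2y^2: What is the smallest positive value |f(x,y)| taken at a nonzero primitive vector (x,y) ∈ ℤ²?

translate: b→-1 (≡3 mod 4), so (2,3,2)→(2,-1,1)
flip: (2,-1,1)→(1,1,2)
reduced (well bottom): (1,1,2) with a≤c, −a<b≤a
well minimum |f| = |-1| = 1 (negative-definite)

1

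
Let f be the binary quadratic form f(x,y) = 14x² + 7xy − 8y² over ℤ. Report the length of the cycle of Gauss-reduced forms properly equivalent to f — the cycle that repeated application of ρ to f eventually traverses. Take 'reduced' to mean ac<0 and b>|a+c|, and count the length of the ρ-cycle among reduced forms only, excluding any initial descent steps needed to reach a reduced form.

D = 497, ⌊√D⌋ = 22
river: ρ → (-8,9,13)
river: ρ → (13,17,-4)
river: ρ → (-4,15,17)
river: ρ → (17,19,-2)
river: ρ → (-2,21,7)
river: ρ → (7,21,-2)
river: ρ → (-2,19,17)
river: ρ → (17,15,-4)
river: ρ → (-4,17,13)
river: ρ → (13,9,-8)
river: ρ → (-8,7,14)
river: ρ → (14,21,-1)
river: ρ → (-1,21,14)
river: ρ → (14,7,-8)
ρ-cycle length = 14 (tail of 0 descent steps not counted)

14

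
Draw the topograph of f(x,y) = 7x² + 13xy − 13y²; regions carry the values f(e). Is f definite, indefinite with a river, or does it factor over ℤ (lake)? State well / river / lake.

D = b²−4ac = 13² − 4·7·(-13) = 533
D > 0 non-square ⇒ indefinite ⇒ periodic river

river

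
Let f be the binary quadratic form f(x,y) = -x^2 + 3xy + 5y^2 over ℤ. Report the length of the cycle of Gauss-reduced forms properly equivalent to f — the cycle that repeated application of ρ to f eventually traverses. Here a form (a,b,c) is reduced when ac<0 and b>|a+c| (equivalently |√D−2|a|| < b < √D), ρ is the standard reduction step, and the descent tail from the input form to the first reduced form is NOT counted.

D = 29, ⌊√D⌋ = 5
descent: ρ → (5,-3,-1)
descent: ρ → (-1,5,1)  [lands on river]
river: ρ → (1,5,-1)
ρ-cycle length = 2 (tail of 2 descent steps not counted)

2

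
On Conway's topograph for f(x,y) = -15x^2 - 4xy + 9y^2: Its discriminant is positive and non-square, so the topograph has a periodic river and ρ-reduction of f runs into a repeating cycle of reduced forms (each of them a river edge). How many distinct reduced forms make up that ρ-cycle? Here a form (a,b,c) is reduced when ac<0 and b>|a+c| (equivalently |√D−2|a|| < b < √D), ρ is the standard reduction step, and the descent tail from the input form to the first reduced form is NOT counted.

D = 556, ⌊√D⌋ = 23
descent: ρ → (9,22,-2)  [lands on river]
river: ρ → (-2,22,9)
river: ρ → (9,14,-10)
river: ρ → (-10,6,13)
river: ρ → (13,20,-3)
river: ρ → (-3,22,6)
river: ρ → (6,14,-15)
river: ρ → (-15,16,5)
river: ρ → (5,14,-18)
river: ρ → (-18,22,1)
river: ρ → (1,22,-18)
river: ρ → (-18,14,5)
river: ρ → (5,16,-15)
river: ρ → (-15,14,6)
river: ρ → (6,22,-3)
river: ρ → (-3,20,13)
river: ρ → (13,6,-10)
river: ρ → (-10,14,9)
ρ-cycle length = 18 (tail of 1 descent step not counted)

18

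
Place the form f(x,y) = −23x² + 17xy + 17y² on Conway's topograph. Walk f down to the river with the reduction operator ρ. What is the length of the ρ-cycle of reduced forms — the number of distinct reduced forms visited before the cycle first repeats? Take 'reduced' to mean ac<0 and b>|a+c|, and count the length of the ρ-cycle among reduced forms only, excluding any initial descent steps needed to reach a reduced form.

D = 1853, ⌊√D⌋ = 43
river: ρ → (17,17,-23)
river: ρ → (-23,29,11)
river: ρ → (11,37,-11)
river: ρ → (-11,29,23)
river: ρ → (23,17,-17)
river: ρ → (-17,17,23)
river: ρ → (23,29,-11)
river: ρ → (-11,37,11)
river: ρ → (11,29,-23)
river: ρ → (-23,17,17)
ρ-cycle length = 10 (tail of 0 descent steps not counted)

10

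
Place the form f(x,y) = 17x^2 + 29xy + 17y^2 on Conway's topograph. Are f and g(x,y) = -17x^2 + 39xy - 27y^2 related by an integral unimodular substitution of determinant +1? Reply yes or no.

D₁ = -315, D₂ = -315
f: translate: b→-5 (≡29 mod 34), so (17,29,17)→(17,-5,5)
f: flip: (17,-5,5)→(5,5,17)
f: reduced (well bottom): (5,5,17) with a≤c, −a<b≤a
g is negative-definite; reduce −g:
−g: translate: b→-5 (≡-39 mod 34), so (17,-39,27)→(17,-5,5)
−g: flip: (17,-5,5)→(5,5,17)
−g: reduced (well bottom): (5,5,17) with a≤c, −a<b≤a
flip sign back: reduced form of g is (-5,-5,-17)
reduced forms (5, 5, 17) vs (-5, -5, -17) ⇒ inequivalent

no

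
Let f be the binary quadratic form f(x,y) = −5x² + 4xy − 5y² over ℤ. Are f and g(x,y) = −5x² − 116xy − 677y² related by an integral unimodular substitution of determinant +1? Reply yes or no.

D₁ = -84, D₂ = -84
f is negative-definite; reduce −f:
−f: flip: (5,-4,5)→(5,4,5)
−f: reduced (well bottom): (5,4,5) with a≤c, −a<b≤a
flip sign back: reduced form of f is (-5,-4,-5)
g is negative-definite; reduce −g:
−g: translate: b→-4 (≡116 mod 10), so (5,116,677)→(5,-4,5)
−g: flip: (5,-4,5)→(5,4,5)
−g: reduced (well bottom): (5,4,5) with a≤c, −a<b≤a
flip sign back: reduced form of g is (-5,-4,-5)
reduced forms (-5, -4, -5) vs (-5, -4, -5) ⇒ equivalent

yes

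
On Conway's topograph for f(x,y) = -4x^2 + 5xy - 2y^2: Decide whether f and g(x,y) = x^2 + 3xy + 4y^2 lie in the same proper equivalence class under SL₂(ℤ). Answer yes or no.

D₁ = -7, D₂ = -7
f is negative-definite; reduce −f:
−f: translate: b→3 (≡-5 mod 8), so (4,-5,2)→(4,3,1)
−f: flip: (4,3,1)→(1,-3,4)
−f: translate: b→1 (≡-3 mod 2), so (1,-3,4)→(1,1,2)
−f: reduced (well bottom): (1,1,2) with a≤c, −a<b≤a
flip sign back: reduced form of f is (-1,-1,-2)
g: translate: b→1 (≡3 mod 2), so (1,3,4)→(1,1,2)
g: reduced (well bottom): (1,1,2) with a≤c, −a<b≤a
reduced forms (-1, -1, -2) vs (1, 1, 2) ⇒ inequivalent

no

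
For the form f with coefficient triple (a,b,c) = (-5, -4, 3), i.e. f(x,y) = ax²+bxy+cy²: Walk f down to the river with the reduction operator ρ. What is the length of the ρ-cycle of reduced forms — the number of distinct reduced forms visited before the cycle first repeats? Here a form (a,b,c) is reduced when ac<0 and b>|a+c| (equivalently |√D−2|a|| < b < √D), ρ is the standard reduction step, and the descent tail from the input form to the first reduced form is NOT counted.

D = 76, ⌊√D⌋ = 8
descent: ρ → (3,4,-5)  [lands on river]
river: ρ → (-5,6,2)
river: ρ → (2,6,-5)
river: ρ → (-5,4,3)
river: ρ → (3,8,-1)
river: ρ → (-1,8,3)
ρ-cycle length = 6 (tail of 1 descent step not counted)

6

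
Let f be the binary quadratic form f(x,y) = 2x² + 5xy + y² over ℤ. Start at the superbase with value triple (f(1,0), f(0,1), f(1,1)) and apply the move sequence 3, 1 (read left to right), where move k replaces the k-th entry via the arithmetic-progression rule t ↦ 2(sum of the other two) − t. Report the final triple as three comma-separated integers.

start (2,1,8) = (f(1,0),f(0,1),f(1,1))
replace slot 3: 2·(2+1) − 8 = -2 → (2,1,-2)
replace slot 1: 2·(1+(-2)) − 2 = -4 → (-4,1,-2)

-4,1,-2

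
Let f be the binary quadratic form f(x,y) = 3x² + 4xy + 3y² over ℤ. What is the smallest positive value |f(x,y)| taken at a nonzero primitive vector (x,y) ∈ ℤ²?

translate: b→-2 (≡4 mod 6), so (3,4,3)→(3,-2,2)
flip: (3,-2,2)→(2,2,3)
reduced (well bottom): (2,2,3) with a≤c, −a<b≤a
well minimum = a = 2

2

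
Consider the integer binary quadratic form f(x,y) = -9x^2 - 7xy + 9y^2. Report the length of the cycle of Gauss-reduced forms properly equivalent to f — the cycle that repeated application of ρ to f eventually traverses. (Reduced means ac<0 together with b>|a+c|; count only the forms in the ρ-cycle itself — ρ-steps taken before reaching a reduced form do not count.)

D = 373, ⌊√D⌋ = 19
descent: ρ → (9,7,-9)  [lands on river]
river: ρ → (-9,11,7)
river: ρ → (7,17,-3)
river: ρ → (-3,19,1)
river: ρ → (1,19,-3)
river: ρ → (-3,17,7)
river: ρ → (7,11,-9)
river: ρ → (-9,7,9)
river: ρ → (9,11,-7)
river: ρ → (-7,17,3)
river: ρ → (3,19,-1)
river: ρ → (-1,19,3)
river: ρ → (3,17,-7)
river: ρ → (-7,11,9)
ρ-cycle length = 14 (tail of 1 descent step not counted)

14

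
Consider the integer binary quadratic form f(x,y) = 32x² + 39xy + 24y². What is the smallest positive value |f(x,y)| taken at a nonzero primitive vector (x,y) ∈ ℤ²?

translate: b→-25 (≡39 mod 64), so (32,39,24)→(32,-25,17)
flip: (32,-25,17)→(17,25,32)
translate: b→-9 (≡25 mod 34), so (17,25,32)→(17,-9,24)
reduced (well bottom): (17,-9,24) with a≤c, −a<b≤a
well minimum = a = 17

17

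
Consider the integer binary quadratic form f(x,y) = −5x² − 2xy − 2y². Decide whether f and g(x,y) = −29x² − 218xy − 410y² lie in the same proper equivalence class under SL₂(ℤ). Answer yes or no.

D₁ = -36, D₂ = -36
f is negative-definite; reduce −f:
−f: flip: (5,2,2)→(2,-2,5)
−f: translate: b→2 (≡-2 mod 4), so (2,-2,5)→(2,2,5)
−f: reduced (well bottom): (2,2,5) with a≤c, −a<b≤a
flip sign back: reduced form of f is (-2,-2,-5)
g is negative-definite; reduce −g:
−g: translate: b→-14 (≡218 mod 58), so (29,218,410)→(29,-14,2)
−g: flip: (29,-14,2)→(2,14,29)
−g: translate: b→2 (≡14 mod 4), so (2,14,29)→(2,2,5)
−g: reduced (well bottom): (2,2,5) with a≤c, −a<b≤a
flip sign back: reduced form of g is (-2,-2,-5)
reduced forms (-2, -2, -5) vs (-2, -2, -5) ⇒ equivalent

yes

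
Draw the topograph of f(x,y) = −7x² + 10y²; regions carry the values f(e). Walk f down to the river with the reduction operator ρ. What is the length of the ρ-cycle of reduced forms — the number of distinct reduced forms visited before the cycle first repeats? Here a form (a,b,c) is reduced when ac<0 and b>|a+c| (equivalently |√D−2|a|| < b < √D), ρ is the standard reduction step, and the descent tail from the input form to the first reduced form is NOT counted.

D = 280, ⌊√D⌋ = 16
descent: ρ → (10,0,-7)
descent: ρ → (-7,14,3)  [lands on river]
river: ρ → (3,16,-2)
river: ρ → (-2,16,3)
river: ρ → (3,14,-7)
ρ-cycle length = 4 (tail of 2 descent steps not counted)

4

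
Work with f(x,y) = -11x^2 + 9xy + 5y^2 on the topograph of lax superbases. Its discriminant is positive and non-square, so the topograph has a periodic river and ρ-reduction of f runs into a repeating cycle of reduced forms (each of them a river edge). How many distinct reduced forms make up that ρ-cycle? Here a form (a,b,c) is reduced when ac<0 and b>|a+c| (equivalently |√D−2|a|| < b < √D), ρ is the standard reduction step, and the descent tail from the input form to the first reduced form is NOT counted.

D = 301, ⌊√D⌋ = 17
river: ρ → (5,11,-9)
river: ρ → (-9,7,7)
river: ρ → (7,7,-9)
river: ρ → (-9,11,5)
river: ρ → (5,9,-11)
river: ρ → (-11,13,3)
river: ρ → (3,17,-1)
river: ρ → (-1,17,3)
river: ρ → (3,13,-11)
river: ρ → (-11,9,5)
ρ-cycle length = 10 (tail of 0 descent steps not counted)

10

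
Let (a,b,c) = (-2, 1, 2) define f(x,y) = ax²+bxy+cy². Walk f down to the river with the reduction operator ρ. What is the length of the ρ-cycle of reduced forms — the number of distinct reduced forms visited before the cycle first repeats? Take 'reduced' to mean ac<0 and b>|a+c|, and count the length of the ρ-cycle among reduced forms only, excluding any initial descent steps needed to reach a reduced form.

D = 17, ⌊√D⌋ = 4
river: ρ → (2,3,-1)
river: ρ → (-1,3,2)
river: ρ → (2,1,-2)
river: ρ → (-2,3,1)
river: ρ → (1,3,-2)
river: ρ → (-2,1,2)
ρ-cycle length = 6 (tail of 0 descent steps not counted)

6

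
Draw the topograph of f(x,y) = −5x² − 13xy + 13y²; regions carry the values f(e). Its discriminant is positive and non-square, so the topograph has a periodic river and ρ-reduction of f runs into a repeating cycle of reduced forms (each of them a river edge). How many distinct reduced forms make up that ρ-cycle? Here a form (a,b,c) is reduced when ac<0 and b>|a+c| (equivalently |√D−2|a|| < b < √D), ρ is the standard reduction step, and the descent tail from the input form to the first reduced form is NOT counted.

D = 429, ⌊√D⌋ = 20
descent: ρ → (13,13,-5)  [lands on river]
river: ρ → (-5,17,7)
river: ρ → (7,11,-11)
river: ρ → (-11,11,7)
river: ρ → (7,17,-5)
river: ρ → (-5,13,13)
ρ-cycle length = 6 (tail of 1 descent step not counted)

6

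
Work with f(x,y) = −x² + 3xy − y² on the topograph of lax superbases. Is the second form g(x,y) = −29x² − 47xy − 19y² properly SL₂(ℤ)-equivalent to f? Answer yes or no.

D₁ = 5, D₂ = 5
river cycle of f (length 2): (-1, 1, 1), (1, 1, -1)
river cycle of g (length 2): (-1, 1, 1), (1, 1, -1)
cycles coincide ⇒ equivalent

yes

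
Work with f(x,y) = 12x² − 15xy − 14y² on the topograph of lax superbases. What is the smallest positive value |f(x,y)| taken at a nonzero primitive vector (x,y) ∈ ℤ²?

descent: ρ → (-14,15,12)  [lands on river]
river: ρ → (12,9,-17)
river: ρ → (-17,25,4)
river: ρ → (4,23,-23)
river: ρ → (-23,23,4)
river: ρ → (4,25,-17)
river: ρ → (-17,9,12)
river: ρ → (12,15,-14)
river: ρ → (-14,13,13)
river: ρ → (13,13,-14)
closes: descent 1, river 10
min |a| on river = 4

4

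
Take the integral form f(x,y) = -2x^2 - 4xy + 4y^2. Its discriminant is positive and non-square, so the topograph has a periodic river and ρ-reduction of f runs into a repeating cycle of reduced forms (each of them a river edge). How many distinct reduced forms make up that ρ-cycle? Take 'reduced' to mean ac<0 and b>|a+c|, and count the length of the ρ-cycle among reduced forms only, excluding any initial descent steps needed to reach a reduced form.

D = 48, ⌊√D⌋ = 6
descent: ρ → (4,4,-2)  [lands on river]
river: ρ → (-2,4,4)
ρ-cycle length = 2 (tail of 1 descent step not counted)

2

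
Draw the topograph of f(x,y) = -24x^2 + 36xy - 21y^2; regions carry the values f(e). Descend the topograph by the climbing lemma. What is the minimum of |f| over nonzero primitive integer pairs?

translate: b→12 (≡-36 mod 48), so (24,-36,21)→(24,12,9)
flip: (24,12,9)→(9,-12,24)
translate: b→6 (≡-12 mod 18), so (9,-12,24)→(9,6,21)
reduced (well bottom): (9,6,21) with a≤c, −a<b≤a
well minimum |f| = |-9| = 9 (negative-definite)

9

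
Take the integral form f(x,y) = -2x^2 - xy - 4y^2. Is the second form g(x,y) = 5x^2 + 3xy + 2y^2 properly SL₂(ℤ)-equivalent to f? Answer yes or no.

D₁ = -31, D₂ = -31
f is negative-definite; reduce −f:
−f: reduced (well bottom): (2,1,4) with a≤c, −a<b≤a
flip sign back: reduced form of f is (-2,-1,-4)
g: flip: (5,3,2)→(2,-3,5)
g: translate: b→1 (≡-3 mod 4), so (2,-3,5)→(2,1,4)
g: reduced (well bottom): (2,1,4) with a≤c, −a<b≤a
reduced forms (-2, -1, -4) vs (2, 1, 4) ⇒ inequivalent

no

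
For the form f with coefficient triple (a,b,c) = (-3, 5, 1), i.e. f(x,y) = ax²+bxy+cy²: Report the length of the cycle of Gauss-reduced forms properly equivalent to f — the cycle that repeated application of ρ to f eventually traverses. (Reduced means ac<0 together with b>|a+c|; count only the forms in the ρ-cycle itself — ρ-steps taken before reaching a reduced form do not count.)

D = 37, ⌊√D⌋ = 6
river: ρ → (1,5,-3)
river: ρ → (-3,1,3)
river: ρ → (3,5,-1)
river: ρ → (-1,5,3)
river: ρ → (3,1,-3)
river: ρ → (-3,5,1)
ρ-cycle length = 6 (tail of 0 descent steps not counted)

6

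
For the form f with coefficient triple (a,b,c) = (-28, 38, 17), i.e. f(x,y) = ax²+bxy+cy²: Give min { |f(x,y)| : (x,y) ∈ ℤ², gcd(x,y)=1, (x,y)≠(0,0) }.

river: ρ → (17,30,-36)
river: ρ → (-36,42,11)
river: ρ → (11,46,-28)
river: ρ → (-28,10,29)
river: ρ → (29,48,-9)
river: ρ → (-9,42,44)
river: ρ → (44,46,-7)
river: ρ → (-7,52,23)
river: ρ → (23,40,-19)
river: ρ → (-19,36,27)
river: ρ → (27,18,-28)
river: ρ → (-28,38,17)
closes: descent 0, river 12
min |a| on river = 7

7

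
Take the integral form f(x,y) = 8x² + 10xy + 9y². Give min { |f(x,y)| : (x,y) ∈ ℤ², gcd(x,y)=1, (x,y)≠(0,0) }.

translate: b→-6 (≡10 mod 16), so (8,10,9)→(8,-6,7)
flip: (8,-6,7)→(7,6,8)
reduced (well bottom): (7,6,8) with a≤c, −a<b≤a
well minimum = a = 7

7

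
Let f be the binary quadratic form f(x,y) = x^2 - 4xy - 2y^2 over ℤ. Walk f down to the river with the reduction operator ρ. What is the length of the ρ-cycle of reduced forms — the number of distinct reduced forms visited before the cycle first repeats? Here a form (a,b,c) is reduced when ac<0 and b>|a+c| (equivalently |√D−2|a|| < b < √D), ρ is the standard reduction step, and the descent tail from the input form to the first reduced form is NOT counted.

D = 24, ⌊√D⌋ = 4
descent: ρ → (-2,4,1)  [lands on river]
river: ρ → (1,4,-2)
ρ-cycle length = 2 (tail of 1 descent step not counted)

2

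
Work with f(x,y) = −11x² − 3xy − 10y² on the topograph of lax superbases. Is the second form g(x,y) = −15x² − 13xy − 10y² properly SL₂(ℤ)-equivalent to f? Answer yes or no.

D₁ = -431, D₂ = -431
f is negative-definite; reduce −f:
−f: flip: (11,3,10)→(10,-3,11)
−f: reduced (well bottom): (10,-3,11) with a≤c, −a<b≤a
flip sign back: reduced form of f is (-10,3,-11)
g is negative-definite; reduce −g:
−g: flip: (15,13,10)→(10,-13,15)
−g: translate: b→7 (≡-13 mod 20), so (10,-13,15)→(10,7,12)
−g: reduced (well bottom): (10,7,12) with a≤c, −a<b≤a
flip sign back: reduced form of g is (-10,-7,-12)
reduced forms (-10, 3, -11) vs (-10, -7, -12) ⇒ inequivalent

no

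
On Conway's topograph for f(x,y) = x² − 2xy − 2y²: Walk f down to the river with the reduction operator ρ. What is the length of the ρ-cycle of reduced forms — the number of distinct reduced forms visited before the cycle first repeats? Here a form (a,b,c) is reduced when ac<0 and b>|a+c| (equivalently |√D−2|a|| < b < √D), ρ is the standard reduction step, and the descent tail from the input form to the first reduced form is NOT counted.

D = 12, ⌊√D⌋ = 3
descent: ρ → (-2,2,1)  [lands on river]
river: ρ → (1,2,-2)
ρ-cycle length = 2 (tail of 1 descent step not counted)

2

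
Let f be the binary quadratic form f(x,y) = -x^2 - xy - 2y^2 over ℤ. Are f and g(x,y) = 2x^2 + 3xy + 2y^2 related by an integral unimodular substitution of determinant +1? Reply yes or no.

D₁ = -7, D₂ = -7
f is negative-definite; reduce −f:
−f: reduced (well bottom): (1,1,2) with a≤c, −a<b≤a
flip sign back: reduced form of f is (-1,-1,-2)
g: translate: b→-1 (≡3 mod 4), so (2,3,2)→(2,-1,1)
g: flip: (2,-1,1)→(1,1,2)
g: reduced (well bottom): (1,1,2) with a≤c, −a<b≤a
reduced forms (-1, -1, -2) vs (1, 1, 2) ⇒ inequivalent

no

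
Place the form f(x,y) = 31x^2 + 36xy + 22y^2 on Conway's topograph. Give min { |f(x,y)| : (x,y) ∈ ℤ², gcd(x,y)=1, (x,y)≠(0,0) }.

translate: b→-26 (≡36 mod 62), so (31,36,22)→(31,-26,17)
flip: (31,-26,17)→(17,26,31)
translate: b→-8 (≡26 mod 34), so (17,26,31)→(17,-8,22)
reduced (well bottom): (17,-8,22) with a≤c, −a<b≤a
well minimum = a = 17

17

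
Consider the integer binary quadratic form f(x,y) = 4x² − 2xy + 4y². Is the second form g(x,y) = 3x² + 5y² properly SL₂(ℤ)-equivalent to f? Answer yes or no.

D₁ = -60, D₂ = -60
f: flip: (4,-2,4)→(4,2,4)
f: reduced (well bottom): (4,2,4) with a≤c, −a<b≤a
g: reduced (well bottom): (3,0,5) with a≤c, −a<b≤a
reduced forms (4, 2, 4) vs (3, 0, 5) ⇒ inequivalent

no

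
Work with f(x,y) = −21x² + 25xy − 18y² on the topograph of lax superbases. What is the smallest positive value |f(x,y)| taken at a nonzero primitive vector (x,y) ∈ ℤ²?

translate: b→17 (≡-25 mod 42), so (21,-25,18)→(21,17,14)
flip: (21,17,14)→(14,-17,21)
translate: b→11 (≡-17 mod 28), so (14,-17,21)→(14,11,18)
reduced (well bottom): (14,11,18) with a≤c, −a<b≤a
well minimum |f| = |-14| = 14 (negative-definite)

14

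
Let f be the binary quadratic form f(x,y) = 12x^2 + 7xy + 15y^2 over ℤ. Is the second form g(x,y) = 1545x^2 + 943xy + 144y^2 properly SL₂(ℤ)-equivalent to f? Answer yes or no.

D₁ = -671, D₂ = -671
f: reduced (well bottom): (12,7,15) with a≤c, −a<b≤a
g: flip: (1545,943,144)→(144,-943,1545)
g: translate: b→-79 (≡-943 mod 288), so (144,-943,1545)→(144,-79,12)
g: flip: (144,-79,12)→(12,79,144)
g: translate: b→7 (≡79 mod 24), so (12,79,144)→(12,7,15)
g: reduced (well bottom): (12,7,15) with a≤c, −a<b≤a
reduced forms (12, 7, 15) vs (12, 7, 15) ⇒ equivalent

yes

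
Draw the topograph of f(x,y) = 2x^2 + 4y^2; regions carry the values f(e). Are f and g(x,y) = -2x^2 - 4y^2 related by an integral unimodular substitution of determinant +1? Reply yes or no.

D₁ = -32, D₂ = -32
f: reduced (well bottom): (2,0,4) with a≤c, −a<b≤a
g is negative-definite; reduce −g:
−g: reduced (well bottom): (2,0,4) with a≤c, −a<b≤a
flip sign back: reduced form of g is (-2,0,-4)
reduced forms (2, 0, 4) vs (-2, 0, -4) ⇒ inequivalent

no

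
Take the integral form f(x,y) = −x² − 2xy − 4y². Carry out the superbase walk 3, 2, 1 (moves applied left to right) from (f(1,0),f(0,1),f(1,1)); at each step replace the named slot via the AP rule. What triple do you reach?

start (-1,-4,-7) = (f(1,0),f(0,1),f(1,1))
replace slot 3: 2·((-1)+(-4)) − (-7) = -3 → (-1,-4,-3)
replace slot 2: 2·((-1)+(-3)) − (-4) = -4 → (-1,-4,-3)
replace slot 1: 2·((-4)+(-3)) − (-1) = -13 → (-13,-4,-3)

-13,-4,-3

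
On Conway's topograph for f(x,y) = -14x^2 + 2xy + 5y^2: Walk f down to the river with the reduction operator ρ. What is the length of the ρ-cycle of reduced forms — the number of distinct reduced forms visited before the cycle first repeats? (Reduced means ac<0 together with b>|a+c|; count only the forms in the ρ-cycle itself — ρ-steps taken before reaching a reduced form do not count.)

D = 284, ⌊√D⌋ = 16
descent: ρ → (5,8,-11)  [lands on river]
river: ρ → (-11,14,2)
river: ρ → (2,14,-11)
river: ρ → (-11,8,5)
river: ρ → (5,12,-7)
river: ρ → (-7,16,1)
river: ρ → (1,16,-7)
river: ρ → (-7,12,5)
ρ-cycle length = 8 (tail of 1 descent step not counted)

8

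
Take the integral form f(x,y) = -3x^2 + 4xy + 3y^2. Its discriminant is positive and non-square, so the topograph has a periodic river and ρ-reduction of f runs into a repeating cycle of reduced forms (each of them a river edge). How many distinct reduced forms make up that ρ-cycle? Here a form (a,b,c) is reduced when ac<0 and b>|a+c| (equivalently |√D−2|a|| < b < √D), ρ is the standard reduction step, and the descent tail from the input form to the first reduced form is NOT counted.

D = 52, ⌊√D⌋ = 7
river: ρ → (3,2,-4)
river: ρ → (-4,6,1)
river: ρ → (1,6,-4)
river: ρ → (-4,2,3)
river: ρ → (3,4,-3)
river: ρ → (-3,2,4)
river: ρ → (4,6,-1)
river: ρ → (-1,6,4)
river: ρ → (4,2,-3)
river: ρ → (-3,4,3)
ρ-cycle length = 10 (tail of 0 descent steps not counted)

10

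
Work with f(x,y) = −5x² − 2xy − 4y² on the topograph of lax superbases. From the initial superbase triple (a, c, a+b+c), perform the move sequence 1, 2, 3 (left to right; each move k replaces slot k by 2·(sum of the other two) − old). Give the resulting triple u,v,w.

start (-5,-4,-11) = (f(1,0),f(0,1),f(1,1))
replace slot 1: 2·((-4)+(-11)) − (-5) = -25 → (-25,-4,-11)
replace slot 2: 2·((-25)+(-11)) − (-4) = -68 → (-25,-68,-11)
replace slot 3: 2·((-25)+(-68)) − (-11) = -175 → (-25,-68,-175)

-25,-68,-175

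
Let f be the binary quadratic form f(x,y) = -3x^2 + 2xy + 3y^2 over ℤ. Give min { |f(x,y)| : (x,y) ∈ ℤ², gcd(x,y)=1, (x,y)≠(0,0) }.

river: ρ → (3,4,-2)
river: ρ → (-2,4,3)
river: ρ → (3,2,-3)
river: ρ → (-3,4,2)
river: ρ → (2,4,-3)
river: ρ → (-3,2,3)
closes: descent 0, river 6
min |a| on river = 2

2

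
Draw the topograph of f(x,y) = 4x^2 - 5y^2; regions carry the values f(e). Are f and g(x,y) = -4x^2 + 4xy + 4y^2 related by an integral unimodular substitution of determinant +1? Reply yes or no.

D₁ = 80, D₂ = 80
river cycle of f (length 2): (4, 8, -1), (-1, 8, 4)
river cycle of g (length 2): (4, 4, -4), (-4, 4, 4)
cycles differ ⇒ inequivalent

no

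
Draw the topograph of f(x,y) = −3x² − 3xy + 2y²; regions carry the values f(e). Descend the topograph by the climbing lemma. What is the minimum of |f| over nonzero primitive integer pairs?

descent: ρ → (2,3,-3)  [lands on river]
river: ρ → (-3,3,2)
river: ρ → (2,5,-1)
river: ρ → (-1,5,2)
closes: descent 1, river 4
min |a| on river = 1

1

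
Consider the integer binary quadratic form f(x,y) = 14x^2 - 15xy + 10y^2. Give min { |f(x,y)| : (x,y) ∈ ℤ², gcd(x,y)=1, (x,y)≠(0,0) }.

translate: b→13 (≡-15 mod 28), so (14,-15,10)→(14,13,9)
flip: (14,13,9)→(9,-13,14)
translate: b→5 (≡-13 mod 18), so (9,-13,14)→(9,5,10)
reduced (well bottom): (9,5,10) with a≤c, −a<b≤a
well minimum = a = 9

9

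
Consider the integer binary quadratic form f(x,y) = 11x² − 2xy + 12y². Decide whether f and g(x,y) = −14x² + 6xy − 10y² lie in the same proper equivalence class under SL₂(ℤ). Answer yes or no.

D₁ = -524, D₂ = -524
f: reduced (well bottom): (11,-2,12) with a≤c, −a<b≤a
g is negative-definite; reduce −g:
−g: flip: (14,-6,10)→(10,6,14)
−g: reduced (well bottom): (10,6,14) with a≤c, −a<b≤a
flip sign back: reduced form of g is (-10,-6,-14)
reduced forms (11, -2, 12) vs (-10, -6, -14) ⇒ inequivalent

no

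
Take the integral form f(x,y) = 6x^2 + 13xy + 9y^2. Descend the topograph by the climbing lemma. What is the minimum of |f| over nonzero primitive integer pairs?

translate: b→1 (≡13 mod 12), so (6,13,9)→(6,1,2)
flip: (6,1,2)→(2,-1,6)
reduced (well bottom): (2,-1,6) with a≤c, −a<b≤a
well minimum = a = 2

2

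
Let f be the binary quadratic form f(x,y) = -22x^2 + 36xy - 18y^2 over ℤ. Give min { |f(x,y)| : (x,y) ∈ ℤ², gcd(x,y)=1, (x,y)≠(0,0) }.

translate: b→8 (≡-36 mod 44), so (22,-36,18)→(22,8,4)
flip: (22,8,4)→(4,-8,22)
translate: b→0 (≡-8 mod 8), so (4,-8,22)→(4,0,18)
reduced (well bottom): (4,0,18) with a≤c, −a<b≤a
well minimum |f| = |-4| = 4 (negative-definite)

4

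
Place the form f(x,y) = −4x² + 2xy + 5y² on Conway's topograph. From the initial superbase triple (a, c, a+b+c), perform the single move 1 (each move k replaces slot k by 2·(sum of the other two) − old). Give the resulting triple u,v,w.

start (-4,5,3) = (f(1,0),f(0,1),f(1,1))
replace slot 1: 2·(5+3) − (-4) = 20 → (20,5,3)

20,5,3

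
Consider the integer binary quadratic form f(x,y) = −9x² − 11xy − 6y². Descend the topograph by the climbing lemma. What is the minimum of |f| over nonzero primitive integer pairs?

translate: b→-7 (≡11 mod 18), so (9,11,6)→(9,-7,4)
flip: (9,-7,4)→(4,7,9)
translate: b→-1 (≡7 mod 8), so (4,7,9)→(4,-1,6)
reduced (well bottom): (4,-1,6) with a≤c, −a<b≤a
well minimum |f| = |-4| = 4 (negative-definite)

4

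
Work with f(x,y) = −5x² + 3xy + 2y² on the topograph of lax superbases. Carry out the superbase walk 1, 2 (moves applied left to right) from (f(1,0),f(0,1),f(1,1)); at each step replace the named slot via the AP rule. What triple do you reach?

start (-5,2,0) = (f(1,0),f(0,1),f(1,1))
replace slot 1: 2·(2+0) − (-5) = 9 → (9,2,0)
replace slot 2: 2·(9+0) − 2 = 16 → (9,16,0)

9,16,0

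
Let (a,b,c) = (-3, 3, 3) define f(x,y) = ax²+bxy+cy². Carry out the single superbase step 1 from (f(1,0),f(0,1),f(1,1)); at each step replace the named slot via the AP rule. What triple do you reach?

start (-3,3,3) = (f(1,0),f(0,1),f(1,1))
replace slot 1: 2·(3+3) − (-3) = 15 → (15,3,3)

15,3,3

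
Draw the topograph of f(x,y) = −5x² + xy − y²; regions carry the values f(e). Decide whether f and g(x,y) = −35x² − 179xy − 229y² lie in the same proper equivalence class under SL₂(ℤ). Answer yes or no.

D₁ = -19, D₂ = -19
f is negative-definite; reduce −f:
−f: flip: (5,-1,1)→(1,1,5)
−f: reduced (well bottom): (1,1,5) with a≤c, −a<b≤a
flip sign back: reduced form of f is (-1,-1,-5)
g is negative-definite; reduce −g:
−g: translate: b→-31 (≡179 mod 70), so (35,179,229)→(35,-31,7)
−g: flip: (35,-31,7)→(7,31,35)
−g: translate: b→3 (≡31 mod 14), so (7,31,35)→(7,3,1)
−g: flip: (7,3,1)→(1,-3,7)
−g: translate: b→1 (≡-3 mod 2), so (1,-3,7)→(1,1,5)
−g: reduced (well bottom): (1,1,5) with a≤c, −a<b≤a
flip sign back: reduced form of g is (-1,-1,-5)
reduced forms (-1, -1, -5) vs (-1, -1, -5) ⇒ equivalent

yes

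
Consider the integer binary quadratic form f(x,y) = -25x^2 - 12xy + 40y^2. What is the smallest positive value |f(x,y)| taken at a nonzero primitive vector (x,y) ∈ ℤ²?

descent: ρ → (40,12,-25)
descent: ρ → (-25,38,27)  [lands on river]
river: ρ → (27,16,-36)
river: ρ → (-36,56,7)
river: ρ → (7,56,-36)
river: ρ → (-36,16,27)
river: ρ → (27,38,-25)
river: ρ → (-25,62,3)
river: ρ → (3,64,-4)
river: ρ → (-4,64,3)
river: ρ → (3,62,-25)
closes: descent 2, river 10
min |a| on river = 3

3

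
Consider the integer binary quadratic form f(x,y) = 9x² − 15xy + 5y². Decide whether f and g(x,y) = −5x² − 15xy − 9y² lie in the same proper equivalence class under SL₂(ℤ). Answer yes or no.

D₁ = 45, D₂ = 45
river cycle of f (length 2): (5, 5, -1), (-1, 5, 5)
river cycle of g (length 2): (1, 5, -5), (-5, 5, 1)
cycles differ ⇒ inequivalent

no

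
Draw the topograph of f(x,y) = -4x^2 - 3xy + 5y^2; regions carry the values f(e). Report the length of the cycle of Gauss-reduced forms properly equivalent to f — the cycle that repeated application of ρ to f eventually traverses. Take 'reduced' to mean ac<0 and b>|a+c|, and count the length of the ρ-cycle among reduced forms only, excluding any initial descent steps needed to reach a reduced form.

D = 89, ⌊√D⌋ = 9
descent: ρ → (5,3,-4)  [lands on river]
river: ρ → (-4,5,4)
river: ρ → (4,3,-5)
river: ρ → (-5,7,2)
river: ρ → (2,9,-1)
river: ρ → (-1,9,2)
river: ρ → (2,7,-5)
river: ρ → (-5,3,4)
river: ρ → (4,5,-4)
river: ρ → (-4,3,5)
river: ρ → (5,7,-2)
river: ρ → (-2,9,1)
river: ρ → (1,9,-2)
river: ρ → (-2,7,5)
ρ-cycle length = 14 (tail of 1 descent step not counted)

14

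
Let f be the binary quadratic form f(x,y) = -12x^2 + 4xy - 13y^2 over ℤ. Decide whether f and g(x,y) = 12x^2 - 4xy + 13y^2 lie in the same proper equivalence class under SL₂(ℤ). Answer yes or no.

D₁ = -608, D₂ = -608
f is negative-definite; reduce −f:
−f: reduced (well bottom): (12,-4,13) with a≤c, −a<b≤a
flip sign back: reduced form of f is (-12,4,-13)
g: reduced (well bottom): (12,-4,13) with a≤c, −a<b≤a
reduced forms (-12, 4, -13) vs (12, -4, 13) ⇒ inequivalent

no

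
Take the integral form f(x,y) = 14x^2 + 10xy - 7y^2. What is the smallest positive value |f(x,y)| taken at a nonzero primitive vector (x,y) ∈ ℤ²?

river: ρ → (-7,18,6)
river: ρ → (6,18,-7)
river: ρ → (-7,10,14)
river: ρ → (14,18,-3)
river: ρ → (-3,18,14)
river: ρ → (14,10,-7)
closes: descent 0, river 6
min |a| on river = 3

3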